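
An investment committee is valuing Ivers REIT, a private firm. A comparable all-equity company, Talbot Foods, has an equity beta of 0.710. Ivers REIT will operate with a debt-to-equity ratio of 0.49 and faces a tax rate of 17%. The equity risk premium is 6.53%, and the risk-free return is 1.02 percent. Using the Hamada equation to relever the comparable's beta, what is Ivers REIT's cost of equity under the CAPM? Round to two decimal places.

β_L = β_U × [1 + (1 − t)(D/E)] = 0.710 × [1 + (1 − 0.17) × 0.49]
    = 0.710 × [1 + 0.83 × 0.49] = 0.710 × 1.4067 = 0.9988
E(R) = R_f + β_L × MRP = 1.02% + 0.9988 × 6.53% = 7.54%

7.54%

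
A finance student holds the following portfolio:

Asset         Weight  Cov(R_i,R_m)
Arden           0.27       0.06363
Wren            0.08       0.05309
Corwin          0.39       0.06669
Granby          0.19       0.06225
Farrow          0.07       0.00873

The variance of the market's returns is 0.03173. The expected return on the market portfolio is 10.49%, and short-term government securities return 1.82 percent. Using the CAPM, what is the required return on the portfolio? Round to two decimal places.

18.18%

β_Arden = 0.06363 / 0.03173 = 2.0054
β_Wren = 0.05309 / 0.03173 = 1.6732
β_Corwin = 0.06669 / 0.03173 = 2.1018
β_Granby = 0.06225 / 0.03173 = 1.9619
β_Farrow = 0.00873 / 0.03173 = 0.2751
β_P = Σ w_i β_i = 0.27×2.0054 + 0.08×1.6732 + 0.39×2.1018 + 0.19×1.9619 + 0.07×0.2751 = 1.8870
MRP = 10.49% − 1.82% = 8.67%
E(R_P) = R_f + β_P × MRP = 1.82% + 1.8870 × 8.67% = 18.18%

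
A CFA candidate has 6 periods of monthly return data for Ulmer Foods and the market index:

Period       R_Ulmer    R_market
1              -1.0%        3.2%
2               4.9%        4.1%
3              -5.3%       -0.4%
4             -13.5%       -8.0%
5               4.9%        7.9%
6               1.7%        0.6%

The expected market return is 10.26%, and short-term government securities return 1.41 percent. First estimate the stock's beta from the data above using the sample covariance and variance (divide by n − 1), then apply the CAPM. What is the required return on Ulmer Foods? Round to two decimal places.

12.22%

Mean R_i = (-1.0 + 4.9 − 5.3 − 13.5 + 4.9 + 1.7) / 6 = -1.3833%
Mean R_m = (3.2 + 4.1 − 0.4 − 8.0 + 7.9 + 0.6) / 6 = 1.2333%
Σ(R_i − R̄_i)(R_m − R̄_m) = 176.9767  ⇒  Cov = 176.9767 / 5 = 35.3953
Σ(R_m − R̄_m)² = 144.8533  ⇒  Var(R_m) = 144.8533 / 5 = 28.9707
β = Cov / Var(R_m) = 35.3953 / 28.9707 = 1.2218
MRP = 10.26% − 1.41% = 8.85%
E(R) = R_f + β × MRP = 1.41% + 1.2218 × 8.85% = 12.22%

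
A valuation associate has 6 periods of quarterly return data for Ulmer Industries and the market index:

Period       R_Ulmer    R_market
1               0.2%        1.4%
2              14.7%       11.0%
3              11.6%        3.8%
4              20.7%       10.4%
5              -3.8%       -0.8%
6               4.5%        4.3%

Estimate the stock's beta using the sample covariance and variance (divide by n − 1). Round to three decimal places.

Mean R_i = (0.2 + 14.7 + 11.6 + 20.7 − 3.8 + 4.5) / 6 = 7.9833%
Mean R_m = (1.4 + 11.0 + 3.8 + 10.4 − 0.8 + 4.3) / 6 = 5.0167%
Σ(R_i − R̄_i)(R_m − R̄_m) = 203.4317  ⇒  Cov = 203.4317 / 5 = 40.6863
Σ(R_m − R̄_m)² = 113.6883  ⇒  Var(R_m) = 113.6883 / 5 = 22.7377
β = Cov / Var(R_m) = 40.6863 / 22.7377 = 1.7894

1.789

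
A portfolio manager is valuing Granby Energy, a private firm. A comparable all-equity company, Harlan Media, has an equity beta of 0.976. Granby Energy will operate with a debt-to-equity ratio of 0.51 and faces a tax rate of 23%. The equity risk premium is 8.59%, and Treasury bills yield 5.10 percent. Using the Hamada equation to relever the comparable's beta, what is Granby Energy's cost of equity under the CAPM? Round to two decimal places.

β_L = β_U × [1 + (1 − t)(D/E)] = 0.976 × [1 + (1 − 0.23) × 0.51]
    = 0.976 × [1 + 0.77 × 0.51] = 0.976 × 1.3927 = 1.3593
E(R) = R_f + β_L × MRP = 5.10% + 1.3593 × 8.59% = 16.78%

16.78%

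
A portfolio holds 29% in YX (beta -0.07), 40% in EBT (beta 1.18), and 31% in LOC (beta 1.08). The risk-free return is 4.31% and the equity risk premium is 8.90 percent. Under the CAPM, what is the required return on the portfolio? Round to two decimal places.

β_P = Σ w_i β_i = 0.29×-0.07 + 0.40×1.18 + 0.31×1.08 = 0.7865
E(R_P) = R_f + β_P × MRP = 4.31% + 0.7865 × 8.90% = 11.31%

11.31%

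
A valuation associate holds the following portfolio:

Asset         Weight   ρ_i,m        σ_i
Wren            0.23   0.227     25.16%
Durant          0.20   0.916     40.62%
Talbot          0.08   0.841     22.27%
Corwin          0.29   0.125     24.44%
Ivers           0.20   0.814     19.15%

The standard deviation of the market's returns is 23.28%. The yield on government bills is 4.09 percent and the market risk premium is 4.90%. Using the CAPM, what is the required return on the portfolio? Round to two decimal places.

7.09%

β_Wren = 0.227 × 25.16% / 23.28% = 0.2453
β_Durant = 0.916 × 40.62% / 23.28% = 1.5983
β_Talbot = 0.841 × 22.27% / 23.28% = 0.8045
β_Corwin = 0.125 × 24.44% / 23.28% = 0.1312
β_Ivers = 0.814 × 19.15% / 23.28% = 0.6696
β_P = Σ w_i β_i = 0.23×0.2453 + 0.20×1.5983 + 0.08×0.8045 + 0.29×0.1312 + 0.20×0.6696 = 0.6124
E(R_P) = R_f + β_P × MRP = 4.09% + 0.6124 × 4.90% = 7.09%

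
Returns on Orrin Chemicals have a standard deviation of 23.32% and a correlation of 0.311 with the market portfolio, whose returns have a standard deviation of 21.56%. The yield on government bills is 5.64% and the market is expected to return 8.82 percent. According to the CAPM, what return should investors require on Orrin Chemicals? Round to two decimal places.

6.71%

β = ρ × σ_i / σ_m = 0.311 × 23.32% / 21.56% = 0.3364
MRP = 8.82% − 5.64% = 3.18%
E(R) = 5.64% + 0.3364 × 3.18% = 6.71%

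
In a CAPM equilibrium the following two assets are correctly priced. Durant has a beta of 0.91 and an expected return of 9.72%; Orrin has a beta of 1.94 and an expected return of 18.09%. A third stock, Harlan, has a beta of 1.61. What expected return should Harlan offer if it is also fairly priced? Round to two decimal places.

MRP (SML slope) = (18.09% − 9.72%) / (1.94 − 0.91) = 8.37% / 1.03 = 8.1262%
R_f (intercept) = 9.72% − 0.91 × 8.1262% = 2.3252%
E(R_Harlan) = R_f + β × MRP = 2.3252% + 1.61 × 8.1262% = 15.41%

15.41%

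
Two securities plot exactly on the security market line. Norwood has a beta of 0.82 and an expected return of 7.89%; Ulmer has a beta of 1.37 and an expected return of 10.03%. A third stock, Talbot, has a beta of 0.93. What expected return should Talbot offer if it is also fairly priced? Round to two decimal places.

MRP (SML slope) = (10.03% − 7.89%) / (1.37 − 0.82) = 2.14% / 0.55 = 3.8909%
R_f (intercept) = 7.89% − 0.82 × 3.8909% = 4.6995%
E(R_Talbot) = R_f + β × MRP = 4.6995% + 0.93 × 3.8909% = 8.32%

8.32%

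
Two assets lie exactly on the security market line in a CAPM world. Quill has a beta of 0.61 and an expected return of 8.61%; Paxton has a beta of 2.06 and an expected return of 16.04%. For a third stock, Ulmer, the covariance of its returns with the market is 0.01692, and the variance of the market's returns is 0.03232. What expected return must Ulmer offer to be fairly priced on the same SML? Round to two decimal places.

MRP = (16.04% − 8.61%) / (2.06 − 0.61) = 5.1241%
R_f = 8.61% − 0.61 × 5.1241% = 5.4843%
β_Ulmer = Cov / Var(R_m) = 0.01692 / 0.03232 = 0.5235
E(R_Ulmer) = R_f + β × MRP = 5.4843% + 0.5235 × 5.1241% = 8.17%

8.17%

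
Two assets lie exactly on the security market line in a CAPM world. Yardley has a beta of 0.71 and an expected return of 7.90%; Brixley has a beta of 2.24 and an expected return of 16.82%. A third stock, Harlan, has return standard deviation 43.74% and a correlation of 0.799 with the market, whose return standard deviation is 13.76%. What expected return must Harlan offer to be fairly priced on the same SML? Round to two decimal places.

MRP = (16.82% − 7.90%) / (2.24 − 0.71) = 5.8301%
R_f = 7.90% − 0.71 × 5.8301% = 3.7606%
β_Harlan = ρ·σ_i/σ_m = 0.799 × 43.74 / 13.76 = 2.5398
E(R_Harlan) = R_f + β × MRP = 3.7606% + 2.5398 × 5.8301% = 18.57%

18.57%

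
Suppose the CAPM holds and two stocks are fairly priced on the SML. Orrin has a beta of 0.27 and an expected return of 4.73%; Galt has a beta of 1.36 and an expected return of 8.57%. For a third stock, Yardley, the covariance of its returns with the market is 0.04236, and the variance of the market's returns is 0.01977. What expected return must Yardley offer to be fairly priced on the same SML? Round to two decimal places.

11.33%

MRP = (8.57% − 4.73%) / (1.36 − 0.27) = 3.5229%
R_f = 4.73% − 0.27 × 3.5229% = 3.7788%
β_Yardley = Cov / Var(R_m) = 0.04236 / 0.01977 = 2.1426
E(R_Yardley) = R_f + β × MRP = 3.7788% + 2.1426 × 3.5229% = 11.33%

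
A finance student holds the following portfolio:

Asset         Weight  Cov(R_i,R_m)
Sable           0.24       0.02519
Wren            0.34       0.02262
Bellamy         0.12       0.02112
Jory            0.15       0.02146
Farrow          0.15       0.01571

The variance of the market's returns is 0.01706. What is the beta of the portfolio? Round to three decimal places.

1.281

β_Sable = 0.02519 / 0.01706 = 1.4766
β_Wren = 0.02262 / 0.01706 = 1.3259
β_Bellamy = 0.02112 / 0.01706 = 1.2380
β_Jory = 0.02146 / 0.01706 = 1.2579
β_Farrow = 0.01571 / 0.01706 = 0.9209
β_P = Σ w_i β_i = 0.24×1.4766 + 0.34×1.3259 + 0.12×1.2380 + 0.15×1.2579 + 0.15×0.9209 = 1.2806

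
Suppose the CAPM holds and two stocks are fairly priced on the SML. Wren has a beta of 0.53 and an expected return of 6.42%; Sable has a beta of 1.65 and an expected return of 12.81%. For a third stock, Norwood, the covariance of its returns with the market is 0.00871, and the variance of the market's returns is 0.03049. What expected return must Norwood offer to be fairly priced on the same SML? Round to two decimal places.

MRP = (12.81% − 6.42%) / (1.65 − 0.53) = 5.7054%
R_f = 6.42% − 0.53 × 5.7054% = 3.3961%
β_Norwood = Cov / Var(R_m) = 0.00871 / 0.03049 = 0.2857
E(R_Norwood) = R_f + β × MRP = 3.3961% + 0.2857 × 5.7054% = 5.03%

5.03%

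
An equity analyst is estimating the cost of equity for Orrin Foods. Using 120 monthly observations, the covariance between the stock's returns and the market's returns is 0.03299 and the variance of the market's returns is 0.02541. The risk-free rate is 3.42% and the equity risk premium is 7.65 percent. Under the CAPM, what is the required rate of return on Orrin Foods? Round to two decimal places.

13.35%

β = Cov(R_i, R_m) / Var(R_m) = 0.03299 / 0.02541 = 1.2983
E(R) = R_f + β × MRP = 3.42% + 1.2983 × 7.65% = 13.35%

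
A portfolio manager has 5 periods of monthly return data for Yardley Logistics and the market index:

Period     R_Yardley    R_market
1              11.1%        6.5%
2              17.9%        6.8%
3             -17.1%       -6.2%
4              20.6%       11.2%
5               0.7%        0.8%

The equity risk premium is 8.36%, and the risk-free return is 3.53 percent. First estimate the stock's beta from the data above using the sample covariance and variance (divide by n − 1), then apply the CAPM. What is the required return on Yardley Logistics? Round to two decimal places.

Mean R_i = (11.1 + 17.9 − 17.1 + 20.6 + 0.7) / 5 = 6.6400%
Mean R_m = (6.5 + 6.8 − 6.2 + 11.2 + 0.8) / 5 = 3.8200%
Σ(R_i − R̄_i)(R_m − R̄_m) = 404.3460  ⇒  Cov = 404.3460 / 4 = 101.0865
Σ(R_m − R̄_m)² = 180.0480  ⇒  Var(R_m) = 180.0480 / 4 = 45.0120
β = Cov / Var(R_m) = 101.0865 / 45.0120 = 2.2458
E(R) = R_f + β × MRP = 3.53% + 2.2458 × 8.36% = 22.30%

22.30%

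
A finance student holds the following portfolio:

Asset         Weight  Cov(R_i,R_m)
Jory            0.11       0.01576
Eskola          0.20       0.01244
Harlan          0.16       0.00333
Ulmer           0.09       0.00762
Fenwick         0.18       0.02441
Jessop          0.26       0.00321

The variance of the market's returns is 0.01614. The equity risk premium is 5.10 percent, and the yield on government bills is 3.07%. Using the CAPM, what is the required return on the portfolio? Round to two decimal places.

β_Jory = 0.01576 / 0.01614 = 0.9765
β_Eskola = 0.01244 / 0.01614 = 0.7708
β_Harlan = 0.00333 / 0.01614 = 0.2063
β_Ulmer = 0.00762 / 0.01614 = 0.4721
β_Fenwick = 0.02441 / 0.01614 = 1.5124
β_Jessop = 0.00321 / 0.01614 = 0.1989
β_P = Σ w_i β_i = 0.11×0.9765 + 0.20×0.7708 + 0.16×0.2063 + 0.09×0.4721 + 0.18×1.5124 + 0.26×0.1989 = 0.6610
E(R_P) = R_f + β_P × MRP = 3.07% + 0.6610 × 5.10% = 6.44%

6.44%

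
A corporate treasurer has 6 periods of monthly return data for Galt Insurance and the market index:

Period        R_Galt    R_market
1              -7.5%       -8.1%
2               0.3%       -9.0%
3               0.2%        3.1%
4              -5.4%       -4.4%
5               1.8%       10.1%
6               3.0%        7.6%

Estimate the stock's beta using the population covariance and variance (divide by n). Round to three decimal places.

Mean R_i = (-7.5 + 0.3 + 0.2 − 5.4 + 1.8 + 3.0) / 6 = -1.2667%
Mean R_m = (-8.1 − 9.0 + 3.1 − 4.4 + 10.1 + 7.6) / 6 = -0.1167%
Σ(R_i − R̄_i)(R_m − R̄_m) = 122.5233  ⇒  Cov = 122.5233 / 6 = 20.4206
Σ(R_m − R̄_m)² = 335.2683  ⇒  Var(R_m) = 335.2683 / 6 = 55.8781
β = Cov / Var(R_m) = 20.4206 / 55.8781 = 0.3654

0.365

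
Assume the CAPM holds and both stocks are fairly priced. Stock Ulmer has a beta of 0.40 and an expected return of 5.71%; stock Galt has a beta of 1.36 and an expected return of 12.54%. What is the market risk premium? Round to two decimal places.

7.11%

Both satisfy E(R) = R_f + β·MRP, so the slope of the SML is
MRP = (12.54% − 5.71%) / (1.36 − 0.40) = 6.83% / 0.96 = 7.1146%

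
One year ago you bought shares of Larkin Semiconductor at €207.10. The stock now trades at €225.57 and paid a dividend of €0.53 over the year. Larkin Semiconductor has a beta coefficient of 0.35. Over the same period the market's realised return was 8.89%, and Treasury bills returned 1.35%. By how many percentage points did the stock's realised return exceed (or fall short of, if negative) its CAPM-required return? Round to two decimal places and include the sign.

+5.19%

Realised HPR = (P1 + D1 − P0) / P0 = (225.57 + 0.53 − 207.10) / 207.10 = 19.00 / 207.10 = 9.1743%
MRP = 8.89% − 1.35% = 7.54%
CAPM required = R_f + β·MRP = 1.35% + 0.35 × 7.54% = 3.9890%
α = realised − required = 9.1743% − 3.9890% = +5.19%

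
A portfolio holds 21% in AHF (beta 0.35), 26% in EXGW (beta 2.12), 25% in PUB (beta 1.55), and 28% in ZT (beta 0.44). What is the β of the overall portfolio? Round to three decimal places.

1.135

β_P = Σ w_i β_i = 0.21×0.35 + 0.26×2.12 + 0.25×1.55 + 0.28×0.44 = 1.1354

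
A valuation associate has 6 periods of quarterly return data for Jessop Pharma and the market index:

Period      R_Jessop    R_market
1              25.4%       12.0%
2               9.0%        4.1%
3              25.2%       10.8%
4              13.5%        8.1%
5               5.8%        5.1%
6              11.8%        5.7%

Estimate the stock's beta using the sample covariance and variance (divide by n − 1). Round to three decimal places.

Mean R_i = (25.4 + 9.0 + 25.2 + 13.5 + 5.8 + 11.8) / 6 = 15.1167%
Mean R_m = (12.0 + 4.1 + 10.8 + 8.1 + 5.1 + 5.7) / 6 = 7.6333%
Σ(R_i − R̄_i)(R_m − R̄_m) = 127.7067  ⇒  Cov = 127.7067 / 5 = 25.5413
Σ(R_m − R̄_m)² = 51.9533  ⇒  Var(R_m) = 51.9533 / 5 = 10.3907
β = Cov / Var(R_m) = 25.5413 / 10.3907 = 2.4581

2.458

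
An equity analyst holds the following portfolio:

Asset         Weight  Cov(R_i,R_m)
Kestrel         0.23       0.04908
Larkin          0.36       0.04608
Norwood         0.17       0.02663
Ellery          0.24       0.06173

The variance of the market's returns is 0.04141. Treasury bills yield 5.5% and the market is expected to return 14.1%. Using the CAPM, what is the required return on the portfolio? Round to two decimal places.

15.31%

β_Kestrel = 0.04908 / 0.04141 = 1.1852
β_Larkin = 0.04608 / 0.04141 = 1.1128
β_Norwood = 0.02663 / 0.04141 = 0.6431
β_Ellery = 0.06173 / 0.04141 = 1.4907
β_P = Σ w_i β_i = 0.23×1.1852 + 0.36×1.1128 + 0.17×0.6431 + 0.24×1.4907 = 1.1403
MRP = 14.1% − 5.5% = 8.60%
E(R_P) = R_f + β_P × MRP = 5.5% + 1.1403 × 8.6% = 15.31%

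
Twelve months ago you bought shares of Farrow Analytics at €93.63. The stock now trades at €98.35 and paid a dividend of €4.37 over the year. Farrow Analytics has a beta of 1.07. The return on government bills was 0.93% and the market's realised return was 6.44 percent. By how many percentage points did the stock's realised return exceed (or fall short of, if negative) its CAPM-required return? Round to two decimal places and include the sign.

+2.88%

Realised HPR = (P1 + D1 − P0) / P0 = (98.35 + 4.37 − 93.63) / 93.63 = 9.09 / 93.63 = 9.7084%
MRP = 6.44% − 0.93% = 5.51%
CAPM required = R_f + β·MRP = 0.93% + 1.07 × 5.51% = 6.8257%
α = realised − required = 9.7084% − 6.8257% = +2.88%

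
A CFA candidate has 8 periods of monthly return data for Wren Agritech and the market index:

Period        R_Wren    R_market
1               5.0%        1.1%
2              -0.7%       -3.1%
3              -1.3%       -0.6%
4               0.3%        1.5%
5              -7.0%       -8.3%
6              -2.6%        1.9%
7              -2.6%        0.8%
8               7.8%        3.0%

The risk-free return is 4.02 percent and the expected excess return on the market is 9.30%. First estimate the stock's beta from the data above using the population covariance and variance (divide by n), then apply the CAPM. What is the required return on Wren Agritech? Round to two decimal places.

Mean R_i = (5.0 − 0.7 − 1.3 + 0.3 − 7.0 − 2.6 − 2.6 + 7.8) / 8 = -0.1375%
Mean R_m = (1.1 − 3.1 − 0.6 + 1.5 − 8.3 + 1.9 + 0.8 + 3.0) / 8 = -0.4625%
Σ(R_i − R̄_i)(R_m − R̄_m) = 82.8713  ⇒  Cov = 82.8713 / 8 = 10.3589
Σ(R_m − R̄_m)² = 93.8588  ⇒  Var(R_m) = 93.8588 / 8 = 11.7324
β = Cov / Var(R_m) = 10.3589 / 11.7324 = 0.8829
E(R) = R_f + β × MRP = 4.02% + 0.8829 × 9.30% = 12.23%

12.23%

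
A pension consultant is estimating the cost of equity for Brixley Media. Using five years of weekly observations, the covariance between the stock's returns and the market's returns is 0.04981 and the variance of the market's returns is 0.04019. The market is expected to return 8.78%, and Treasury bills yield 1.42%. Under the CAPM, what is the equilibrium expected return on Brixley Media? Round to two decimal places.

β = Cov(R_i, R_m) / Var(R_m) = 0.04981 / 0.04019 = 1.2394
MRP = 8.78% − 1.42% = 7.36%
E(R) = R_f + β × MRP = 1.42% + 1.2394 × 7.36% = 10.54%

10.54%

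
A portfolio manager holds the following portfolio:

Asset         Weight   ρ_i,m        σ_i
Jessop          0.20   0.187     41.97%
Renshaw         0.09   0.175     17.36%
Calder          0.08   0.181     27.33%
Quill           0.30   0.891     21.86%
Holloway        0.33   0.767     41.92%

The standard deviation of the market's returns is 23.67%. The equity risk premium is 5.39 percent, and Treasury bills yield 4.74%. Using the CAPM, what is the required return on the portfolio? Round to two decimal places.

9.00%

β_Jessop = 0.187 × 41.97% / 23.67% = 0.3316
β_Renshaw = 0.175 × 17.36% / 23.67% = 0.1283
β_Calder = 0.181 × 27.33% / 23.67% = 0.2090
β_Quill = 0.891 × 21.86% / 23.67% = 0.8229
β_Holloway = 0.767 × 41.92% / 23.67% = 1.3584
β_P = Σ w_i β_i = 0.20×0.3316 + 0.09×0.1283 + 0.08×0.2090 + 0.30×0.8229 + 0.33×1.3584 = 0.7897
E(R_P) = R_f + β_P × MRP = 4.74% + 0.7897 × 5.39% = 9.00%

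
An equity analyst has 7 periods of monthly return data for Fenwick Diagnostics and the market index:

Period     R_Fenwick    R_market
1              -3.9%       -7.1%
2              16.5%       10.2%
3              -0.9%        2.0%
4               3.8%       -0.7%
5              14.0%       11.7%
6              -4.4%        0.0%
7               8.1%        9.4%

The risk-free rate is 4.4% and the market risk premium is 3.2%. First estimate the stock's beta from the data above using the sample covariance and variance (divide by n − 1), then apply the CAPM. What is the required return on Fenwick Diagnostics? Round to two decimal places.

7.81%

Mean R_i = (-3.9 + 16.5 − 0.9 + 3.8 + 14.0 − 4.4 + 8.1) / 7 = 4.7429%
Mean R_m = (-7.1 + 10.2 + 2.0 − 0.7 + 11.7 + 0.0 + 9.4) / 7 = 3.6429%
Σ(R_i − R̄_i)(R_m − R̄_m) = 310.5271  ⇒  Cov = 310.5271 / 6 = 51.7545
Σ(R_m − R̄_m)² = 291.2971  ⇒  Var(R_m) = 291.2971 / 6 = 48.5495
β = Cov / Var(R_m) = 51.7545 / 48.5495 = 1.0660
E(R) = R_f + β × MRP = 4.4% + 1.0660 × 3.2% = 7.81%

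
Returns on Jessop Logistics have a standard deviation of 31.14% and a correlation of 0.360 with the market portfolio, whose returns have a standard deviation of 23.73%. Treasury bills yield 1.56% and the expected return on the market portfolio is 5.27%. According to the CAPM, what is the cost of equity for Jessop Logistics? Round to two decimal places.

β = ρ × σ_i / σ_m = 0.360 × 31.14% / 23.73% = 0.4724
MRP = 5.27% − 1.56% = 3.71%
E(R) = 1.56% + 0.4724 × 3.71% = 3.31%

3.31%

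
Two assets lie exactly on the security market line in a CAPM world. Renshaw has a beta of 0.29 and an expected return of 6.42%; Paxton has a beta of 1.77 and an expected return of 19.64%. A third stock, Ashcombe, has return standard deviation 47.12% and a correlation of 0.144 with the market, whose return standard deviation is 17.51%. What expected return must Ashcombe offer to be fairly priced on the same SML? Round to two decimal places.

7.29%

MRP = (19.64% − 6.42%) / (1.77 − 0.29) = 8.9324%
R_f = 6.42% − 0.29 × 8.9324% = 3.8296%
β_Ashcombe = ρ·σ_i/σ_m = 0.144 × 47.12 / 17.51 = 0.3875
E(R_Ashcombe) = R_f + β × MRP = 3.8296% + 0.3875 × 8.9324% = 7.29%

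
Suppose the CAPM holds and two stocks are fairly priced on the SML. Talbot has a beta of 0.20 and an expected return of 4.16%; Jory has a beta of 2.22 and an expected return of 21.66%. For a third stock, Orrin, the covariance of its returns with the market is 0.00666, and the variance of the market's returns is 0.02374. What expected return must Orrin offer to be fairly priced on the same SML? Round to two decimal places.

4.86%

MRP = (21.66% − 4.16%) / (2.22 − 0.20) = 8.6634%
R_f = 4.16% − 0.20 × 8.6634% = 2.4273%
β_Orrin = Cov / Var(R_m) = 0.00666 / 0.02374 = 0.2805
E(R_Orrin) = R_f + β × MRP = 2.4273% + 0.2805 × 8.6634% = 4.86%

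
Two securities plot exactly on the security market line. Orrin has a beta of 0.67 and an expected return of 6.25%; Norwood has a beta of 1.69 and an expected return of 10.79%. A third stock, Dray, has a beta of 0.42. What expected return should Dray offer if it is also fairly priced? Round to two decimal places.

MRP (SML slope) = (10.79% − 6.25%) / (1.69 − 0.67) = 4.54% / 1.02 = 4.4510%
R_f (intercept) = 6.25% − 0.67 × 4.4510% = 3.2678%
E(R_Dray) = R_f + β × MRP = 3.2678% + 0.42 × 4.4510% = 5.14%

5.14%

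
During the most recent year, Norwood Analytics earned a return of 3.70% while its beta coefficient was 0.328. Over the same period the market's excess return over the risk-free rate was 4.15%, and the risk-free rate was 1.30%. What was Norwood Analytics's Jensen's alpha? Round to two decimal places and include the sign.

+1.04%

CAPM benchmark = R_f + β(R_m − R_f) = 1.30% + 0.328 × 4.15% = 2.66120%
α = actual − benchmark = 3.70% − 2.66120% = +1.04%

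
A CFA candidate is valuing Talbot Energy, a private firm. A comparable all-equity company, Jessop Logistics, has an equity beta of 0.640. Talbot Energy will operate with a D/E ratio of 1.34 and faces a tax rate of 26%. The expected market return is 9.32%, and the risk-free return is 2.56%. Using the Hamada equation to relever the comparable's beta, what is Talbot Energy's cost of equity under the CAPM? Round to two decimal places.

11.18%

β_L = β_U × [1 + (1 − t)(D/E)] = 0.640 × [1 + (1 − 0.26) × 1.34]
    = 0.640 × [1 + 0.74 × 1.34] = 0.640 × 1.9916 = 1.2746
MRP = 9.32% − 2.56% = 6.76%
E(R) = R_f + β_L × MRP = 2.56% + 1.2746 × 6.76% = 11.18%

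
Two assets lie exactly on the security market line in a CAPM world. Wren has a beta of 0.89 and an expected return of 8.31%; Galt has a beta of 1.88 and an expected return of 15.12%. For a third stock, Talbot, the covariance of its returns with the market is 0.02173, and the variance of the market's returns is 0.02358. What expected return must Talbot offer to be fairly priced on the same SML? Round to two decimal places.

MRP = (15.12% − 8.31%) / (1.88 − 0.89) = 6.8788%
R_f = 8.31% − 0.89 × 6.8788% = 2.1879%
β_Talbot = Cov / Var(R_m) = 0.02173 / 0.02358 = 0.9215
E(R_Talbot) = R_f + β × MRP = 2.1879% + 0.9215 × 6.8788% = 8.53%

8.53%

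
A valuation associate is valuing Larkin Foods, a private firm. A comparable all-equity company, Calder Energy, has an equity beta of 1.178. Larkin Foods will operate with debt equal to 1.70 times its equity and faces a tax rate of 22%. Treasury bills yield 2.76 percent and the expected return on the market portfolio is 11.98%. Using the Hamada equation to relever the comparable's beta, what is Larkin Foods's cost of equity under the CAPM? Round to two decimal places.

β_L = β_U × [1 + (1 − t)(D/E)] = 1.178 × [1 + (1 − 0.22) × 1.70]
    = 1.178 × [1 + 0.78 × 1.70] = 1.178 × 2.3260 = 2.7400
MRP = 11.98% − 2.76% = 9.22%
E(R) = R_f + β_L × MRP = 2.76% + 2.7400 × 9.22% = 28.02%

28.02%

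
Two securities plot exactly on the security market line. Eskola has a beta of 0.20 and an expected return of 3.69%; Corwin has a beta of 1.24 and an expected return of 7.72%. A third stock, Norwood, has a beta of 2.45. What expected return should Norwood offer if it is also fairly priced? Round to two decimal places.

12.41%

MRP (SML slope) = (7.72% − 3.69%) / (1.24 − 0.20) = 4.03% / 1.04 = 3.8750%
R_f (intercept) = 3.69% − 0.20 × 3.8750% = 2.9150%
E(R_Norwood) = R_f + β × MRP = 2.9150% + 2.45 × 3.8750% = 12.41%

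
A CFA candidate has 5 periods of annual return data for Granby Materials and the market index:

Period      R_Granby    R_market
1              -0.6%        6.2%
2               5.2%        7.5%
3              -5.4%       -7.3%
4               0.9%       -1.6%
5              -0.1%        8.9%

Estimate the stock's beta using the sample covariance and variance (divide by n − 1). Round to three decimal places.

Mean R_i = (-0.6 + 5.2 − 5.4 + 0.9 − 0.1) / 5 = 0.0000%
Mean R_m = (6.2 + 7.5 − 7.3 − 1.6 + 8.9) / 5 = 2.7400%
Σ(R_i − R̄_i)(R_m − R̄_m) = 72.3700  ⇒  Cov = 72.3700 / 4 = 18.0925
Σ(R_m − R̄_m)² = 192.2120  ⇒  Var(R_m) = 192.2120 / 4 = 48.0530
β = Cov / Var(R_m) = 18.0925 / 48.0530 = 0.3765

0.377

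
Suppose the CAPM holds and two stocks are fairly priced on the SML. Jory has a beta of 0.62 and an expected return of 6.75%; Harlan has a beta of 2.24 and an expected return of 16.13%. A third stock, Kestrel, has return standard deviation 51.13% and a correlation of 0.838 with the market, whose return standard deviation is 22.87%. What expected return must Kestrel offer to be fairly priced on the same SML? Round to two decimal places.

MRP = (16.13% − 6.75%) / (2.24 − 0.62) = 5.7901%
R_f = 6.75% − 0.62 × 5.7901% = 3.1601%
β_Kestrel = ρ·σ_i/σ_m = 0.838 × 51.13 / 22.87 = 1.8735
E(R_Kestrel) = R_f + β × MRP = 3.1601% + 1.8735 × 5.7901% = 14.01%

14.01%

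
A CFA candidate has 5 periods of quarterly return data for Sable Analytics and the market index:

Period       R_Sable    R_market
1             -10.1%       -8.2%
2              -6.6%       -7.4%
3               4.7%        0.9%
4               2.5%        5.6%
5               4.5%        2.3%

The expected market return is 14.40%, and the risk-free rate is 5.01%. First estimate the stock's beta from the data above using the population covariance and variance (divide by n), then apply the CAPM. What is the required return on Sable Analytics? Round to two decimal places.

Mean R_i = (-10.1 − 6.6 + 4.7 + 2.5 + 4.5) / 5 = -1.0000%
Mean R_m = (-8.2 − 7.4 + 0.9 + 5.6 + 2.3) / 5 = -1.3600%
Σ(R_i − R̄_i)(R_m − R̄_m) = 153.4400  ⇒  Cov = 153.4400 / 5 = 30.6880
Σ(R_m − R̄_m)² = 150.2120  ⇒  Var(R_m) = 150.2120 / 5 = 30.0424
β = Cov / Var(R_m) = 30.6880 / 30.0424 = 1.0215
MRP = 14.40% − 5.01% = 9.39%
E(R) = R_f + β × MRP = 5.01% + 1.0215 × 9.39% = 14.60%

14.60%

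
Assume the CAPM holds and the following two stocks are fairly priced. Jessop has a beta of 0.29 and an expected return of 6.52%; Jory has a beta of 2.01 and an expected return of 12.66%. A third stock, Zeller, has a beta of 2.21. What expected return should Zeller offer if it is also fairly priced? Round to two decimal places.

13.37%

MRP (SML slope) = (12.66% − 6.52%) / (2.01 − 0.29) = 6.14% / 1.72 = 3.5698%
R_f (intercept) = 6.52% − 0.29 × 3.5698% = 5.4848%
E(R_Zeller) = R_f + β × MRP = 5.4848% + 2.21 × 3.5698% = 13.37%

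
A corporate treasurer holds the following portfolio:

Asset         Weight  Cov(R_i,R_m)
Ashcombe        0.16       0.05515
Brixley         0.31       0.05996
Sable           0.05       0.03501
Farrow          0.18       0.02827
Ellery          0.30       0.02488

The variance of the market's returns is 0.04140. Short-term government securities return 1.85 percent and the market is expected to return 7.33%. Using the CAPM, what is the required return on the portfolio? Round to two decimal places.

β_Ashcombe = 0.05515 / 0.04140 = 1.3321
β_Brixley = 0.05996 / 0.04140 = 1.4483
β_Sable = 0.03501 / 0.04140 = 0.8457
β_Farrow = 0.02827 / 0.04140 = 0.6829
β_Ellery = 0.02488 / 0.04140 = 0.6010
β_P = Σ w_i β_i = 0.16×1.3321 + 0.31×1.4483 + 0.05×0.8457 + 0.18×0.6829 + 0.30×0.6010 = 1.0076
MRP = 7.33% − 1.85% = 5.48%
E(R_P) = R_f + β_P × MRP = 1.85% + 1.0076 × 5.48% = 7.37%

7.37%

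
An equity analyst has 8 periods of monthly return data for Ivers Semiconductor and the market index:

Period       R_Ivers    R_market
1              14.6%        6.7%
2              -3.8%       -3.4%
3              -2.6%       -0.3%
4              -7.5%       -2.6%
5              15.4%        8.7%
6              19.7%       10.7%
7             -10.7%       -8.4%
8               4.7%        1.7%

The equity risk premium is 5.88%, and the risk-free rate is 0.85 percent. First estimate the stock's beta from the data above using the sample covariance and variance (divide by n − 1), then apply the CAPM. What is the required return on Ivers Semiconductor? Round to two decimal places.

10.95%

Mean R_i = (14.6 − 3.8 − 2.6 − 7.5 + 15.4 + 19.7 − 10.7 + 4.7) / 8 = 3.7250%
Mean R_m = (6.7 − 3.4 − 0.3 − 2.6 + 8.7 + 10.7 − 8.4 + 1.7) / 8 = 1.6375%
Σ(R_i − R̄_i)(R_m − R̄_m) = 524.8625  ⇒  Cov = 524.8625 / 7 = 74.9804
Σ(R_m − R̄_m)² = 305.4788  ⇒  Var(R_m) = 305.4788 / 7 = 43.6398
β = Cov / Var(R_m) = 74.9804 / 43.6398 = 1.7182
E(R) = R_f + β × MRP = 0.85% + 1.7182 × 5.88% = 10.95%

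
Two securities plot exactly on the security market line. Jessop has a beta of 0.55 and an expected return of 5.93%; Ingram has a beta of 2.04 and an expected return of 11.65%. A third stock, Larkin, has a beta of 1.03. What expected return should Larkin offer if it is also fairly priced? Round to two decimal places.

7.77%

MRP (SML slope) = (11.65% − 5.93%) / (2.04 − 0.55) = 5.72% / 1.49 = 3.8389%
R_f (intercept) = 5.93% − 0.55 × 3.8389% = 3.8186%
E(R_Larkin) = R_f + β × MRP = 3.8186% + 1.03 × 3.8389% = 7.77%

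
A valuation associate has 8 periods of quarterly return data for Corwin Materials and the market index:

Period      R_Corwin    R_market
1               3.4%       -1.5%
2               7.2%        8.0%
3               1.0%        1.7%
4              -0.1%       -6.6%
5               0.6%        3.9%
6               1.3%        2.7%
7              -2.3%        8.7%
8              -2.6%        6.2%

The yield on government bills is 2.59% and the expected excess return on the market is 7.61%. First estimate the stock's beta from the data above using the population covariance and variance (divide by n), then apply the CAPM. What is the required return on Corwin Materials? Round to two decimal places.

Mean R_i = (3.4 + 7.2 + 1.0 − 0.1 + 0.6 + 1.3 − 2.3 − 2.6) / 8 = 1.0625%
Mean R_m = (-1.5 + 8.0 + 1.7 − 6.6 + 3.9 + 2.7 + 8.7 + 6.2) / 8 = 2.8875%
Σ(R_i − R̄_i)(R_m − R̄_m) = 0.0363  ⇒  Cov = 0.0363 / 8 = 0.0045
Σ(R_m − R̄_m)² = 182.6288  ⇒  Var(R_m) = 182.6288 / 8 = 22.8286
β = Cov / Var(R_m) = 0.0045 / 22.8286 = 0.0002
E(R) = R_f + β × MRP = 2.59% + 0.0002 × 7.61% = 2.59%

2.59%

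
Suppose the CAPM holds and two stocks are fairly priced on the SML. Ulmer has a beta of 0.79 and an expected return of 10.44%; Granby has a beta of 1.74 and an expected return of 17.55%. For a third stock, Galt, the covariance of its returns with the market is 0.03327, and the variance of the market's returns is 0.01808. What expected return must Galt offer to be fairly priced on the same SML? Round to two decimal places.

18.30%

MRP = (17.55% − 10.44%) / (1.74 − 0.79) = 7.4842%
R_f = 10.44% − 0.79 × 7.4842% = 4.5275%
β_Galt = Cov / Var(R_m) = 0.03327 / 0.01808 = 1.8402
E(R_Galt) = R_f + β × MRP = 4.5275% + 1.8402 × 7.4842% = 18.30%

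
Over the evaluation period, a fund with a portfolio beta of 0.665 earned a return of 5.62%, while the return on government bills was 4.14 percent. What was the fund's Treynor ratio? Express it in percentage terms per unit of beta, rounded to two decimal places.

Treynor = (R_P − R_f) / β_P = (5.62% − 4.14%) / 0.6650 = 1.48% / 0.6650 = 2.23%

2.23%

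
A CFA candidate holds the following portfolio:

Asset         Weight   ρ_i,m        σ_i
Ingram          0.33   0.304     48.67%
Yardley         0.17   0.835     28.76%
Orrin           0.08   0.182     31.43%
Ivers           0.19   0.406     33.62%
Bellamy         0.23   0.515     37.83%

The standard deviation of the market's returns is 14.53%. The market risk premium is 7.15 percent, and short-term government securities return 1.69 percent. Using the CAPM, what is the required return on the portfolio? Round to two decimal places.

β_Ingram = 0.304 × 48.67% / 14.53% = 1.0183
β_Yardley = 0.835 × 28.76% / 14.53% = 1.6528
β_Orrin = 0.182 × 31.43% / 14.53% = 0.3937
β_Ivers = 0.406 × 33.62% / 14.53% = 0.9394
β_Bellamy = 0.515 × 37.83% / 14.53% = 1.3408
β_P = Σ w_i β_i = 0.33×1.0183 + 0.17×1.6528 + 0.08×0.3937 + 0.19×0.9394 + 0.23×1.3408 = 1.1354
E(R_P) = R_f + β_P × MRP = 1.69% + 1.1354 × 7.15% = 9.81%

9.81%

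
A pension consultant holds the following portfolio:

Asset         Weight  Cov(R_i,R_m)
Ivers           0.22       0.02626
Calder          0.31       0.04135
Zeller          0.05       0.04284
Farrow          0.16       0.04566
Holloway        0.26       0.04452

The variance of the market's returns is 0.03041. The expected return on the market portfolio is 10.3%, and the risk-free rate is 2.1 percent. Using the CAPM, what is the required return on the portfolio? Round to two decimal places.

β_Ivers = 0.02626 / 0.03041 = 0.8635
β_Calder = 0.04135 / 0.03041 = 1.3598
β_Zeller = 0.04284 / 0.03041 = 1.4087
β_Farrow = 0.04566 / 0.03041 = 1.5015
β_Holloway = 0.04452 / 0.03041 = 1.4640
β_P = Σ w_i β_i = 0.22×0.8635 + 0.31×1.3598 + 0.05×1.4087 + 0.16×1.5015 + 0.26×1.4640 = 1.3028
MRP = 10.3% − 2.1% = 8.20%
E(R_P) = R_f + β_P × MRP = 2.1% + 1.3028 × 8.2% = 12.78%

12.78%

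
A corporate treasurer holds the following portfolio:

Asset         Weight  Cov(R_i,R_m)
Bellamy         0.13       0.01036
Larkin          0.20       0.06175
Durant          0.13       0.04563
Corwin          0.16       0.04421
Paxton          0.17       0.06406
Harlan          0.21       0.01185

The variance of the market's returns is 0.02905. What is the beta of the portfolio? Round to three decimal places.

β_Bellamy = 0.01036 / 0.02905 = 0.3566
β_Larkin = 0.06175 / 0.02905 = 2.1256
β_Durant = 0.04563 / 0.02905 = 1.5707
β_Corwin = 0.04421 / 0.02905 = 1.5219
β_Paxton = 0.06406 / 0.02905 = 2.2052
β_Harlan = 0.01185 / 0.02905 = 0.4079
β_P = Σ w_i β_i = 0.13×0.3566 + 0.20×2.1256 + 0.13×1.5707 + 0.16×1.5219 + 0.17×2.2052 + 0.21×0.4079 = 1.3797

1.380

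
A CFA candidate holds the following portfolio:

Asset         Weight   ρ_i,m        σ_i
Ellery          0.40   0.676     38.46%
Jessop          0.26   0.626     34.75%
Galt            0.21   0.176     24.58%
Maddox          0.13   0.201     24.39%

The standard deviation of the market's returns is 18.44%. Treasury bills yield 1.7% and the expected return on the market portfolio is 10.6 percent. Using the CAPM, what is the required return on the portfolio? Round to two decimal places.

10.20%

β_Ellery = 0.676 × 38.46% / 18.44% = 1.4099
β_Jessop = 0.626 × 34.75% / 18.44% = 1.1797
β_Galt = 0.176 × 24.58% / 18.44% = 0.2346
β_Maddox = 0.201 × 24.39% / 18.44% = 0.2659
β_P = Σ w_i β_i = 0.40×1.4099 + 0.26×1.1797 + 0.21×0.2346 + 0.13×0.2659 = 0.9545
MRP = 10.6% − 1.7% = 8.90%
E(R_P) = R_f + β_P × MRP = 1.7% + 0.9545 × 8.9% = 10.20%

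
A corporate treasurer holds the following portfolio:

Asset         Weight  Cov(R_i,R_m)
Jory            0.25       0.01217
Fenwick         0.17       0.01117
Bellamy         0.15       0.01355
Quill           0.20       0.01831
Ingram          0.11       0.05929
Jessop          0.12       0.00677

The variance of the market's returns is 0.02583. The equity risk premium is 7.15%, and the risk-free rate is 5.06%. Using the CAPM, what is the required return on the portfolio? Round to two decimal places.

10.03%

β_Jory = 0.01217 / 0.02583 = 0.4712
β_Fenwick = 0.01117 / 0.02583 = 0.4324
β_Bellamy = 0.01355 / 0.02583 = 0.5246
β_Quill = 0.01831 / 0.02583 = 0.7089
β_Ingram = 0.05929 / 0.02583 = 2.2954
β_Jessop = 0.00677 / 0.02583 = 0.2621
β_P = Σ w_i β_i = 0.25×0.4712 + 0.17×0.4324 + 0.15×0.5246 + 0.20×0.7089 + 0.11×2.2954 + 0.12×0.2621 = 0.6957
E(R_P) = R_f + β_P × MRP = 5.06% + 0.6957 × 7.15% = 10.03%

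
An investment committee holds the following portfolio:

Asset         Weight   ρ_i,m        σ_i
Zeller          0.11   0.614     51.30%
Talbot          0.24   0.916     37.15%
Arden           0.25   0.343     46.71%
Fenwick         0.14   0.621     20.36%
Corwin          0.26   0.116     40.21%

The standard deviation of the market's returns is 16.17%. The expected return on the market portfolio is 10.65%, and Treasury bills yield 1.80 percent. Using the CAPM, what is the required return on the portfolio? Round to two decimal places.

11.99%

β_Zeller = 0.614 × 51.30% / 16.17% = 1.9479
β_Talbot = 0.916 × 37.15% / 16.17% = 2.1045
β_Arden = 0.343 × 46.71% / 16.17% = 0.9908
β_Fenwick = 0.621 × 20.36% / 16.17% = 0.7819
β_Corwin = 0.116 × 40.21% / 16.17% = 0.2885
β_P = Σ w_i β_i = 0.11×1.9479 + 0.24×2.1045 + 0.25×0.9908 + 0.14×0.7819 + 0.26×0.2885 = 1.1515
MRP = 10.65% − 1.80% = 8.85%
E(R_P) = R_f + β_P × MRP = 1.80% + 1.1515 × 8.85% = 11.99%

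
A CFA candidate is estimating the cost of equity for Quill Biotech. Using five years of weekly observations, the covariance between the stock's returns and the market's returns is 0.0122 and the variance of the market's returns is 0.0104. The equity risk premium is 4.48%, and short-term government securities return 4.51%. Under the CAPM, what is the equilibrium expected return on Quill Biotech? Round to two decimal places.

9.77%

β = Cov(R_i, R_m) / Var(R_m) = 0.0122 / 0.0104 = 1.1731
E(R) = R_f + β × MRP = 4.51% + 1.1731 × 4.48% = 9.77%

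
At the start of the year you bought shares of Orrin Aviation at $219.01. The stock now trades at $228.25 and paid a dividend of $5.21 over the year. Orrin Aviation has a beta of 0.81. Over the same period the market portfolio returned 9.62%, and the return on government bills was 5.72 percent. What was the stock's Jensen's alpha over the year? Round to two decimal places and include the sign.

-2.28%

Realised HPR = (P1 + D1 − P0) / P0 = (228.25 + 5.21 − 219.01) / 219.01 = 14.45 / 219.01 = 6.5979%
MRP = 9.62% − 5.72% = 3.90%
CAPM required = R_f + β·MRP = 5.72% + 0.81 × 3.90% = 8.8790%
α = realised − required = 6.5979% − 8.8790% = -2.28%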